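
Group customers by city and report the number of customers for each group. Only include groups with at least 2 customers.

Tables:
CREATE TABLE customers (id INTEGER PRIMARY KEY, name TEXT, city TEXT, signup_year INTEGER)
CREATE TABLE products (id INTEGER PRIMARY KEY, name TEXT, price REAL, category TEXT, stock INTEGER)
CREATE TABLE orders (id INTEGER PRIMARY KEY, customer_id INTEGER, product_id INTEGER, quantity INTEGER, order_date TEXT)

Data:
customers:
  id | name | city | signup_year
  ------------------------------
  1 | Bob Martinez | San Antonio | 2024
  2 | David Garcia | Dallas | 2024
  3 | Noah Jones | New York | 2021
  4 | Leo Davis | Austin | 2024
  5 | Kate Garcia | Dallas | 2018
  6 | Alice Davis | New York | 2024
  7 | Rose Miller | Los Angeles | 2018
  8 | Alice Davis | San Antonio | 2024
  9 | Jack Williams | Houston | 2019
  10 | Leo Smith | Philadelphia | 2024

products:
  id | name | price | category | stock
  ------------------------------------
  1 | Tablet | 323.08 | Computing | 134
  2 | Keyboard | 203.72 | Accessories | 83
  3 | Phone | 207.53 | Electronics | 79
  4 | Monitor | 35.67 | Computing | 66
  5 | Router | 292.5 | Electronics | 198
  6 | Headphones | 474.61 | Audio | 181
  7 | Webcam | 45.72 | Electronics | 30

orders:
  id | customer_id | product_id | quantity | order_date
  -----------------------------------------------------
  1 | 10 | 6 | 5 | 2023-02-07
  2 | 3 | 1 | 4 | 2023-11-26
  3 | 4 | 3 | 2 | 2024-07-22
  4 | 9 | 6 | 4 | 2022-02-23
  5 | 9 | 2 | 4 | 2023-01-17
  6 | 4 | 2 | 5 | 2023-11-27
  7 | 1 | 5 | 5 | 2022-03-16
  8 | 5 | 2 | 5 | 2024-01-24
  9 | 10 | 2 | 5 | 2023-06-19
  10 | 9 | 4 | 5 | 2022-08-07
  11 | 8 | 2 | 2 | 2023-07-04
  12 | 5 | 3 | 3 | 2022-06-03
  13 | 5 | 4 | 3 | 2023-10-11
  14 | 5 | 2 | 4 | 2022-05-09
SELECT city, COUNT(*) AS n FROM customers GROUP BY city HAVING COUNT(*) >= 2

Execution result:
city | n
Dallas | 2
New York | 2
San Antonio | 2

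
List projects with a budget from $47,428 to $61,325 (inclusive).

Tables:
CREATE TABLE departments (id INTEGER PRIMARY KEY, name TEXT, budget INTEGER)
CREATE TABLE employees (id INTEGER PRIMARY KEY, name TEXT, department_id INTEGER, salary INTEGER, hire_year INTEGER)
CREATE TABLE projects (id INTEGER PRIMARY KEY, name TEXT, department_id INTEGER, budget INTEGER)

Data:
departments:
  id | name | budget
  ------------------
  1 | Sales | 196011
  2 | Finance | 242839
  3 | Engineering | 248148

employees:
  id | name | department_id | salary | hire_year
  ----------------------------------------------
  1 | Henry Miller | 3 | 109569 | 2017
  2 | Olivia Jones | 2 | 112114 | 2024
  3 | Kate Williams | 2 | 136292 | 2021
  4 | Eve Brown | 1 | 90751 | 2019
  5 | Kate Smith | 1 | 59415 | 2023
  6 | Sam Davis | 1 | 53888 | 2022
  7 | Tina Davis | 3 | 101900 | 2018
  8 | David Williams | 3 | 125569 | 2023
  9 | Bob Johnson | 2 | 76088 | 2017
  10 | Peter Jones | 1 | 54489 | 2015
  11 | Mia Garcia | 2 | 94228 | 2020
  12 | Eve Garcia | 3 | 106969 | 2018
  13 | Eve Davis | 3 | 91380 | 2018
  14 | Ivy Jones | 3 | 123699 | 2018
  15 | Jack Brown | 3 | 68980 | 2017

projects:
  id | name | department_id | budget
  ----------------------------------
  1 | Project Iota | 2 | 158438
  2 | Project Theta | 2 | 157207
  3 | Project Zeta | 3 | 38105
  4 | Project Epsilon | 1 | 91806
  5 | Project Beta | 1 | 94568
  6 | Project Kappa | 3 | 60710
SELECT name, budget FROM projects WHERE budget BETWEEN 47428 AND 61325

Execution result:
name | budget
Project Kappa | 60710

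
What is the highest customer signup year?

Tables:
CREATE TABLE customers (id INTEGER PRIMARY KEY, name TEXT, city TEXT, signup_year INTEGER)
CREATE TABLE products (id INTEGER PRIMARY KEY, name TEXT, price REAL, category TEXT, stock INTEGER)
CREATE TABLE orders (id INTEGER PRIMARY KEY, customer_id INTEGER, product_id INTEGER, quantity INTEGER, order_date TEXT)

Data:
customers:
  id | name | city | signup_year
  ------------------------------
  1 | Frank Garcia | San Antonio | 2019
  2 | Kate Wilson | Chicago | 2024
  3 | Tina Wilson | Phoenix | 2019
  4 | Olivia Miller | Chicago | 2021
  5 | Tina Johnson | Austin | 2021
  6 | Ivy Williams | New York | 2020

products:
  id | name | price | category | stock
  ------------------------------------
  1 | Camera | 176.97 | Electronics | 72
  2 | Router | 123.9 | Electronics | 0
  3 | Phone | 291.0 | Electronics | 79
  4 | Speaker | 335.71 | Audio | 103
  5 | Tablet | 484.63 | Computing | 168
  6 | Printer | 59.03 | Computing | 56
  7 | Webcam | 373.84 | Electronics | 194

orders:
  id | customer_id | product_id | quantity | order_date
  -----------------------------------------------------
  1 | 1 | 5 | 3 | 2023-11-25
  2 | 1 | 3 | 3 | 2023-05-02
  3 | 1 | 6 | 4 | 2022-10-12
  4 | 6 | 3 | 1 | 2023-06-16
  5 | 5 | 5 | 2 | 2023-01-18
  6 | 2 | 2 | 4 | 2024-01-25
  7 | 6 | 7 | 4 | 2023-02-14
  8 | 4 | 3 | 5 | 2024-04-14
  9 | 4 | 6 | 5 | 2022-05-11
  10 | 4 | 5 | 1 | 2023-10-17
SELECT MAX(signup_year) FROM customers

Execution result:
2024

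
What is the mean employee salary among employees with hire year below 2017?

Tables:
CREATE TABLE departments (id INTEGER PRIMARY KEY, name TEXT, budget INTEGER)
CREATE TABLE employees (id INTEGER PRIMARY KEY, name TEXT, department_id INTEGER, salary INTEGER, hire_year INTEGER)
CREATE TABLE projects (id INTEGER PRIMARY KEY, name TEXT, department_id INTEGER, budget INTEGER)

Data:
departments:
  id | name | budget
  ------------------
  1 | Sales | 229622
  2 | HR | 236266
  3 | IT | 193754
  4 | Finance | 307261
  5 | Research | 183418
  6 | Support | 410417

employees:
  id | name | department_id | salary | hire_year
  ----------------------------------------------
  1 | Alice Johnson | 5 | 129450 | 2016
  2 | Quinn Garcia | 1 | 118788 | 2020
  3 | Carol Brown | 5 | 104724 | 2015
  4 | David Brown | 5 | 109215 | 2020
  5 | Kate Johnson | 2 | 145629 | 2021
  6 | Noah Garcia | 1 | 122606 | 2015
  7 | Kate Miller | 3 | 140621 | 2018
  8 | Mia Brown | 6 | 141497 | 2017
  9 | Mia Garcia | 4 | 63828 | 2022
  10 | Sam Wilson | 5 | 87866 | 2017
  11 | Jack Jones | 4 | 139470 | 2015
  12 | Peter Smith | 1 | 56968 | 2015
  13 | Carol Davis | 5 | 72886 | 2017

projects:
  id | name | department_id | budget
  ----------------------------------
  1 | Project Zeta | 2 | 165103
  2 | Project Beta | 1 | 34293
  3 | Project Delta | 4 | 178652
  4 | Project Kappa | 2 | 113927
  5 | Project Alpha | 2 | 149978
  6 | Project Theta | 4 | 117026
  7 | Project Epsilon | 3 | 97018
SELECT AVG(salary) FROM employees WHERE hire_year < 2017

Execution result:
110643.60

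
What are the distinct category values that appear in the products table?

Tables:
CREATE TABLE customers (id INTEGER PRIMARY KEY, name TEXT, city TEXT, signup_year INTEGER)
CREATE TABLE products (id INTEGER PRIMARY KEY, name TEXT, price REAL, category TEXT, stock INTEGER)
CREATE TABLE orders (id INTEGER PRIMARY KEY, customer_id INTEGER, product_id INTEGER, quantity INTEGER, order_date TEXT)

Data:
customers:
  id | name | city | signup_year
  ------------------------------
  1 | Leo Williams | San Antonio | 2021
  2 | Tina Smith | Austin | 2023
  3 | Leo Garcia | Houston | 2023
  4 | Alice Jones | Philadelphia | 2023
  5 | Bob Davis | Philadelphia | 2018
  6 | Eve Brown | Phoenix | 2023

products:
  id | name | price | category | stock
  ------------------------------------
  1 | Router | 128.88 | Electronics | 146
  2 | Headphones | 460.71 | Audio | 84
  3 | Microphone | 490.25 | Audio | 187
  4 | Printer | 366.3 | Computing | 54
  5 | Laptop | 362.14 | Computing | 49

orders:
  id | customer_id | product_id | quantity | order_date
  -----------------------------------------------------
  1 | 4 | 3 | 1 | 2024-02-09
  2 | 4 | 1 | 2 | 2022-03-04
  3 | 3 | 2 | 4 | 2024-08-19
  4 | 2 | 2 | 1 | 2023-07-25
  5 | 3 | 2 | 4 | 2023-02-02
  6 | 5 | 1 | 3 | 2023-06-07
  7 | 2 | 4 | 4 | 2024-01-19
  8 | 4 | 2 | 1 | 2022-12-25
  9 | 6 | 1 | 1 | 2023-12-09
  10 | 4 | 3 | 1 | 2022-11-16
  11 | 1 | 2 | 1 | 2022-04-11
SELECT DISTINCT category FROM products

Execution result:
category
Electronics
Audio
Computing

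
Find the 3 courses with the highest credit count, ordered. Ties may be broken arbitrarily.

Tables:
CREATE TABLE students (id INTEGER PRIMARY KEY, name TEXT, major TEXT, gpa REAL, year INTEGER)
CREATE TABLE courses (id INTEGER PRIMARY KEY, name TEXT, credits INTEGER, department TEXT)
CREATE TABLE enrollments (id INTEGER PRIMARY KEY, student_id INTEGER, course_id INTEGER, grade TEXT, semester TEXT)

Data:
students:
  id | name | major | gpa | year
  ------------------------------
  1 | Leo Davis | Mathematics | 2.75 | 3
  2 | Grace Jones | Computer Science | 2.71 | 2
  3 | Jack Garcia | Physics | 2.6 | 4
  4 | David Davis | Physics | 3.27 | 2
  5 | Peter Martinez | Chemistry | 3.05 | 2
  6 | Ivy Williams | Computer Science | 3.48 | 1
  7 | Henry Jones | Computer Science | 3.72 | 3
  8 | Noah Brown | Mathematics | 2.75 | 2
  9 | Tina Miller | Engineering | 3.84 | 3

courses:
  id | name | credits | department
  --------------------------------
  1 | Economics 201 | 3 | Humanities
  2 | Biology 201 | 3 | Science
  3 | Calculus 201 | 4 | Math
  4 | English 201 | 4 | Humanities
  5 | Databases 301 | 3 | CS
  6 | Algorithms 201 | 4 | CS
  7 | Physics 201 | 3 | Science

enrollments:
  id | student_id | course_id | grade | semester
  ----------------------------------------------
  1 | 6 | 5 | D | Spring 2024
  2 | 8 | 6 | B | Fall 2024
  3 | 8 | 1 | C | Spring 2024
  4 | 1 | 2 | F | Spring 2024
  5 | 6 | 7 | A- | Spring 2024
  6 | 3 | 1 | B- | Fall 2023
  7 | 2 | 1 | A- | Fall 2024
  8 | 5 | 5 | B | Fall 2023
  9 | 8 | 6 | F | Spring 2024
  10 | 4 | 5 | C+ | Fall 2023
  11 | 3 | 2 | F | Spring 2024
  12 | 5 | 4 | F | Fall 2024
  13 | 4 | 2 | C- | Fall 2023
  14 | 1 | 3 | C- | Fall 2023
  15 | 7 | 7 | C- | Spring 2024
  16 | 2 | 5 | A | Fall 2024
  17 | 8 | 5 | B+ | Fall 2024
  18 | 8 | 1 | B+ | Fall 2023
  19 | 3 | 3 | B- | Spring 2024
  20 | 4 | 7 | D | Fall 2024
SELECT name, credits FROM courses ORDER BY credits DESC LIMIT 3

Execution result:
name | credits
Calculus 201 | 4
English 201 | 4
Algorithms 201 | 4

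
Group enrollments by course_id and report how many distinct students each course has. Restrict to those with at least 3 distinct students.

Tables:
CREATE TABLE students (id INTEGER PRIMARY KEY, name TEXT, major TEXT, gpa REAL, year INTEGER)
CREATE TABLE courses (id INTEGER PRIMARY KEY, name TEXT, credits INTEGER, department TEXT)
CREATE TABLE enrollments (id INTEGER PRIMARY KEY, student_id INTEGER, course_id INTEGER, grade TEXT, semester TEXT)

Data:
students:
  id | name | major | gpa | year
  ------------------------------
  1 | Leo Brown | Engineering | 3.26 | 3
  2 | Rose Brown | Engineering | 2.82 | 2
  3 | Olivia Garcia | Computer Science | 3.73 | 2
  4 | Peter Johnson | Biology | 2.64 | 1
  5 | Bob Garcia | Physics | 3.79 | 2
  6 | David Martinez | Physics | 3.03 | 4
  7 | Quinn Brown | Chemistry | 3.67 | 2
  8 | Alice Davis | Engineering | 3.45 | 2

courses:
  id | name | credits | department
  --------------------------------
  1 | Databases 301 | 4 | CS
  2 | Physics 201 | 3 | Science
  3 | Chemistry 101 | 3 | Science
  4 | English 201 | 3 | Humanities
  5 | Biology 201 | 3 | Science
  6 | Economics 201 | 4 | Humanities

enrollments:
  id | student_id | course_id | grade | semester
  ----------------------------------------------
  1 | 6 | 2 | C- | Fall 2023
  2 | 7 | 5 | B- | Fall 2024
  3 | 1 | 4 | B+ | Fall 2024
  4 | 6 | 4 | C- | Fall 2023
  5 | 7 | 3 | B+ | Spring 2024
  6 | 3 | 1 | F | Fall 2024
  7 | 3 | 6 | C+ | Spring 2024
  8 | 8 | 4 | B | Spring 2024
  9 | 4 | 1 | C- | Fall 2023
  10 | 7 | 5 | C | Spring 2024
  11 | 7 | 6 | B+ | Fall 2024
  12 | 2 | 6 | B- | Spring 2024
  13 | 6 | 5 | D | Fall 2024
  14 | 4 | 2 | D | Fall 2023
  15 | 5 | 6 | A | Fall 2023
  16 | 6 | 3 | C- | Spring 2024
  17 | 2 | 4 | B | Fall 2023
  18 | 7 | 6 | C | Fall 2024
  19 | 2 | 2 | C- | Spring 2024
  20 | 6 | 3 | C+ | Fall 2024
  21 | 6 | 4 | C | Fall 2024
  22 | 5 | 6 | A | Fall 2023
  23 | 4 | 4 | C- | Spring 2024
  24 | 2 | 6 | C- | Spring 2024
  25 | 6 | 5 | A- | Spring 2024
SELECT course_id, COUNT(DISTINCT student_id) AS distinct_student_count FROM enrollments GROUP BY course_id HAVING COUNT(DISTINCT student_id) >= 3

Execution result:
course_id | distinct_student_count
2 | 3
4 | 5
6 | 4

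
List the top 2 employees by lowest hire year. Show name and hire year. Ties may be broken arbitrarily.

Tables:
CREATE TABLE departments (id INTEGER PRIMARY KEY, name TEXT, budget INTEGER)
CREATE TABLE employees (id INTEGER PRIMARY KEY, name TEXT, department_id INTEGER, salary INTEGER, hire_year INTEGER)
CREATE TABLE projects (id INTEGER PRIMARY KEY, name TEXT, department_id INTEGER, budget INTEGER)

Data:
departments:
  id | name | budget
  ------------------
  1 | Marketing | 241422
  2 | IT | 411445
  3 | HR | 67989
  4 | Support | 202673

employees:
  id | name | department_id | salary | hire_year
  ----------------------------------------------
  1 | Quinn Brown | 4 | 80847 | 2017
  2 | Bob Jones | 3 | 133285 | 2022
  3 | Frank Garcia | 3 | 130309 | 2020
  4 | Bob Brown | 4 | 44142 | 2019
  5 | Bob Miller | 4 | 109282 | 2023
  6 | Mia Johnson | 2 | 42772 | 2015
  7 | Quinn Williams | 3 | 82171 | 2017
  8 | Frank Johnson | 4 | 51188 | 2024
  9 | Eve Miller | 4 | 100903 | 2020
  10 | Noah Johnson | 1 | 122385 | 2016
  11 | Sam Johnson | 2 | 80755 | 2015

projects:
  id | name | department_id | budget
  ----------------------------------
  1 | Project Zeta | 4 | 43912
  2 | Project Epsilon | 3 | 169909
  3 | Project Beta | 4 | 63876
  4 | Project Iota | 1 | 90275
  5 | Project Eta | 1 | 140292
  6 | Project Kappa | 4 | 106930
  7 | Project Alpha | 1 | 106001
SELECT name, hire_year FROM employees ORDER BY hire_year ASC LIMIT 2

Execution result:
name | hire_year
Mia Johnson | 2015
Sam Johnson | 2015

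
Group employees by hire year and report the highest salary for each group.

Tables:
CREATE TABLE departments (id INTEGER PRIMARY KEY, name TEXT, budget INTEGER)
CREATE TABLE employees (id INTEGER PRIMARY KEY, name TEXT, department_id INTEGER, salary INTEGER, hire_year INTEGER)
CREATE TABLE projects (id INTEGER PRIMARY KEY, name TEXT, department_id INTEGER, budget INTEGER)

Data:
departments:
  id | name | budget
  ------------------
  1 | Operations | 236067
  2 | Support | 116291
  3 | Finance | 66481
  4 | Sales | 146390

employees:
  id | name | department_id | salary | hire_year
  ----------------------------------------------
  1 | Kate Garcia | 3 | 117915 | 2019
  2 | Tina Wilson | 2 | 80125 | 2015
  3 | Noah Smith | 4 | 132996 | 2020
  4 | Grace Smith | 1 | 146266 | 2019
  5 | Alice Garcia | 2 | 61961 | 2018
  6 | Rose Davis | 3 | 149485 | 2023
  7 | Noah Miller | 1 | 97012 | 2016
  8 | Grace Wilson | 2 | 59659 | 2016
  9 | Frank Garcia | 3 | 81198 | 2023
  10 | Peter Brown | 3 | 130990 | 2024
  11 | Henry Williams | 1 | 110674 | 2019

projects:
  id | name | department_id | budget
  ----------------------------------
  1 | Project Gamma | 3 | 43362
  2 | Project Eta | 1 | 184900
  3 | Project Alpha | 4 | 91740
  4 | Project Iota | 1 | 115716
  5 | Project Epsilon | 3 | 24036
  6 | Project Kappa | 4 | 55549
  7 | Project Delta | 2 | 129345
SELECT hire_year, MAX(salary) AS max_salary FROM employees GROUP BY hire_year

Execution result:
hire_year | max_salary
2015 | 80125
2016 | 97012
2018 | 61961
2019 | 146266
2020 | 132996
2023 | 149485
2024 | 130990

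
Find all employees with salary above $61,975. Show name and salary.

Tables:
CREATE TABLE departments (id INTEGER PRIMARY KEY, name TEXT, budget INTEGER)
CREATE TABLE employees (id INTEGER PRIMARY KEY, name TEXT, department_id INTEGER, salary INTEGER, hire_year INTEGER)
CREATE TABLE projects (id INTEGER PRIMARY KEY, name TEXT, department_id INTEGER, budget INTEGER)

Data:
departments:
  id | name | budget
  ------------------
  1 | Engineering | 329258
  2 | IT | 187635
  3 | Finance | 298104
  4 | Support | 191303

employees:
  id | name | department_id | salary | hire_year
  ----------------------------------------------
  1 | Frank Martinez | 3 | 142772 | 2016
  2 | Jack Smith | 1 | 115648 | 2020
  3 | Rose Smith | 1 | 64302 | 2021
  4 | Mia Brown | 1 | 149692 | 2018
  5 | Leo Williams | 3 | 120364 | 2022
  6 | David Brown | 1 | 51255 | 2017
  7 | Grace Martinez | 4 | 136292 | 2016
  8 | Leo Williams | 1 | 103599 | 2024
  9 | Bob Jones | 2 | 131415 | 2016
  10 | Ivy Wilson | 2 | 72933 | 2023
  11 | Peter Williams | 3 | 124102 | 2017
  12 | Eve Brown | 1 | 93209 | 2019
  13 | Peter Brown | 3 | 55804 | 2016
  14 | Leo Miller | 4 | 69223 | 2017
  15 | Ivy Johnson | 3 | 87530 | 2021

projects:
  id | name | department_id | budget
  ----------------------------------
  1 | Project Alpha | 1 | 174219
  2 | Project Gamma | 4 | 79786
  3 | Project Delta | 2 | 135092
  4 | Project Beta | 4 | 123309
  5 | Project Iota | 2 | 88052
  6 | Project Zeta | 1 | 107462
SELECT name, salary FROM employees WHERE salary > 61975

Execution result:
name | salary
Frank Martinez | 142772
Jack Smith | 115648
Rose Smith | 64302
Mia Brown | 149692
Leo Williams | 120364
Grace Martinez | 136292
Leo Williams | 103599
Bob Jones | 131415
Ivy Wilson | 72933
Peter Williams | 124102
Eve Brown | 93209
Leo Miller | 69223
Ivy Johnson | 87530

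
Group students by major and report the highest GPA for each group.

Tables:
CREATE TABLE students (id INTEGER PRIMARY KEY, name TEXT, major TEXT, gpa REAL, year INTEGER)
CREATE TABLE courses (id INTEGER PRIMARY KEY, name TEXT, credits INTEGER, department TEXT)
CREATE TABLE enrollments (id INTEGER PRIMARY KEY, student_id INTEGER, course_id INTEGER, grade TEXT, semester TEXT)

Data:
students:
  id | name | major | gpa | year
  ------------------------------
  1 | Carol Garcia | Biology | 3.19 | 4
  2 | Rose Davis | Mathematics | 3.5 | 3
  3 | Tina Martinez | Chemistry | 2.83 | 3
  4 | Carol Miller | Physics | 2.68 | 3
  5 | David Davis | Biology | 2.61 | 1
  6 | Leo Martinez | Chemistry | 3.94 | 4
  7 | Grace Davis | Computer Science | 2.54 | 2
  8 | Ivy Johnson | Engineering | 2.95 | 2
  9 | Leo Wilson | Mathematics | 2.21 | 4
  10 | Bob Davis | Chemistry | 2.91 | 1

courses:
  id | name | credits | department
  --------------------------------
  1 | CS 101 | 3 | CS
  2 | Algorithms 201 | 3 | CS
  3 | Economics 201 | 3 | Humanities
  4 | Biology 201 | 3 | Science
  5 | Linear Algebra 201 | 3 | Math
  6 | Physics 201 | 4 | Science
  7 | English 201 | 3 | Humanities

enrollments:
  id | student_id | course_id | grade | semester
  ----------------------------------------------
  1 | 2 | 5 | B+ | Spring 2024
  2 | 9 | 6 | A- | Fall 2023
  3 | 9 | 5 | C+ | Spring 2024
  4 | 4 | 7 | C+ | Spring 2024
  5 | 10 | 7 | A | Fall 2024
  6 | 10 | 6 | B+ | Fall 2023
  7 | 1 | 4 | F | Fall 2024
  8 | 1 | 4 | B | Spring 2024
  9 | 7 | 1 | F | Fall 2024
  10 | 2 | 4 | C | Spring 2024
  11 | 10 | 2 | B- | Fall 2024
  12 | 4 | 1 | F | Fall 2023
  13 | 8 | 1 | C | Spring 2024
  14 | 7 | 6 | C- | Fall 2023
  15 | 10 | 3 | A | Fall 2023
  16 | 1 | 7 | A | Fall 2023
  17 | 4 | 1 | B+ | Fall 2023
SELECT major, MAX(gpa) AS max_gpa FROM students GROUP BY major

Execution result:
major | max_gpa
Biology | 3.19
Chemistry | 3.94
Computer Science | 2.54
Engineering | 2.95
Mathematics | 3.50
Physics | 2.68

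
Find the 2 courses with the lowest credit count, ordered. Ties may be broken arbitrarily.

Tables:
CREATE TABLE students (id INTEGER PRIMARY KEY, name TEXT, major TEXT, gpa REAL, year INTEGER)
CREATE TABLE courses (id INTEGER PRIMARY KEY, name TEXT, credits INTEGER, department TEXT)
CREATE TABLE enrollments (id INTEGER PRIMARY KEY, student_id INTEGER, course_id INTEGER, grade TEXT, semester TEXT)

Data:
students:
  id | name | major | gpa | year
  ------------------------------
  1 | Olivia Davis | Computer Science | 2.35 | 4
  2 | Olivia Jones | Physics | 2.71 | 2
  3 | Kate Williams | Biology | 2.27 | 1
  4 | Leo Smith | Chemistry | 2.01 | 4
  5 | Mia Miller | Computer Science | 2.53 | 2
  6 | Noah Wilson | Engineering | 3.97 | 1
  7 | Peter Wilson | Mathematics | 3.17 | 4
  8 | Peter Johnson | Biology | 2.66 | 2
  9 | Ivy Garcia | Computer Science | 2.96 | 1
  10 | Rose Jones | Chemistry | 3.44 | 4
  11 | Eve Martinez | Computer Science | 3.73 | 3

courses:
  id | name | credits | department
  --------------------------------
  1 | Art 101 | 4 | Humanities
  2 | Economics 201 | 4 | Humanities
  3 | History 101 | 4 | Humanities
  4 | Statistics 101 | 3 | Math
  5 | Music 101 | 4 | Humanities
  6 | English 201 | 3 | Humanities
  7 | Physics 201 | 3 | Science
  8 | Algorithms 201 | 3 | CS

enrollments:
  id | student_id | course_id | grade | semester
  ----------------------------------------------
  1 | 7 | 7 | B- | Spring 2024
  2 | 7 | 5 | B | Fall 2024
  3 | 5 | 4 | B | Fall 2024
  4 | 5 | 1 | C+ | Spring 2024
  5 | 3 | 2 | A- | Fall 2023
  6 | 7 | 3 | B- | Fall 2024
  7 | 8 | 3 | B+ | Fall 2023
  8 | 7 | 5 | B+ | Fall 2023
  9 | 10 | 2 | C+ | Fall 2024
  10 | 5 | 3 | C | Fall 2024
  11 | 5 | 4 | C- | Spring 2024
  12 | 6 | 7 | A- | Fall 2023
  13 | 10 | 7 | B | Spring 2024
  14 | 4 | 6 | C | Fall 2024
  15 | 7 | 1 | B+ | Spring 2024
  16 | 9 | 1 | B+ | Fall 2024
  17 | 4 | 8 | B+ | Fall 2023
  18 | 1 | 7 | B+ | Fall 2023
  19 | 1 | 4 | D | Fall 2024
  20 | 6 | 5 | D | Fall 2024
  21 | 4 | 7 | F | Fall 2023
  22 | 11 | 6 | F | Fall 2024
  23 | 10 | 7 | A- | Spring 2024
SELECT name, credits FROM courses ORDER BY credits ASC LIMIT 2

Execution result:
name | credits
Statistics 101 | 3
English 201 | 3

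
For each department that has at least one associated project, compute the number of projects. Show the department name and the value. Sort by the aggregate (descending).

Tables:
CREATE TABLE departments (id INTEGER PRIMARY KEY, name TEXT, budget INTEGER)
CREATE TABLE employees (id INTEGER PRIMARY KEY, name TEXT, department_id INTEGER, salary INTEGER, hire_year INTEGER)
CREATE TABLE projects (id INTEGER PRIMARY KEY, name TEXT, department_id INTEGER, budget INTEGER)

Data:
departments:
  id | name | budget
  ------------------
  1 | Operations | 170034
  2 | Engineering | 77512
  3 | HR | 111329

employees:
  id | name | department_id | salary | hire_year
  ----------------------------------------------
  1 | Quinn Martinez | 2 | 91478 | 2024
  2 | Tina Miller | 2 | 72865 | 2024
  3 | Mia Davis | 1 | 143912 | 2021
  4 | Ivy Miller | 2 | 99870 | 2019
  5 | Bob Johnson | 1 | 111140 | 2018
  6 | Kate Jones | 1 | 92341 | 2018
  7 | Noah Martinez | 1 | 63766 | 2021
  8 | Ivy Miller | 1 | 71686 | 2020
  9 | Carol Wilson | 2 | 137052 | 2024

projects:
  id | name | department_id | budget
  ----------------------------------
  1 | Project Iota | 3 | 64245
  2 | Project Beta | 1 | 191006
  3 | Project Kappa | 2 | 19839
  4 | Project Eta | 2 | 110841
SELECT p.name, COUNT(*) AS n FROM projects c JOIN departments p ON c.department_id = p.id GROUP BY p.id, p.name ORDER BY n DESC

Execution result:
name | n
Engineering | 2
Operations | 1
HR | 1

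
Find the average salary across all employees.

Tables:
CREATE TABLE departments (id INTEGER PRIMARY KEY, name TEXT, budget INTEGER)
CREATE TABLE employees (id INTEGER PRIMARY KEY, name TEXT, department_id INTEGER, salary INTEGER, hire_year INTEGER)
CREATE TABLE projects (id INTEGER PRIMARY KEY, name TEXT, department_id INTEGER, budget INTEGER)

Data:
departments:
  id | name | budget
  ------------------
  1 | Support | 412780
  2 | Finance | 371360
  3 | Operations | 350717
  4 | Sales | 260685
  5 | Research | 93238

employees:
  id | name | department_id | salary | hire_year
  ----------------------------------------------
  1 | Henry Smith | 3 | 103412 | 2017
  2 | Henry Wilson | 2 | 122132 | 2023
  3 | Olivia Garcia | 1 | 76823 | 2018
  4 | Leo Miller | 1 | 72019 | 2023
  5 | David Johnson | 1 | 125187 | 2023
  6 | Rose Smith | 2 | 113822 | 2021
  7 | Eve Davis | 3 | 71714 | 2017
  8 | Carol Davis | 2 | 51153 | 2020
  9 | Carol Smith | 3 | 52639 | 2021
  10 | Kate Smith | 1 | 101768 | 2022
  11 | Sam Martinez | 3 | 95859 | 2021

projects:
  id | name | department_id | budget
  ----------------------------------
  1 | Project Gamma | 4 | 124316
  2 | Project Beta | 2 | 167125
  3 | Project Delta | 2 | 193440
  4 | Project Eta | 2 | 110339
SELECT AVG(salary) FROM employees

Execution result:
89684.36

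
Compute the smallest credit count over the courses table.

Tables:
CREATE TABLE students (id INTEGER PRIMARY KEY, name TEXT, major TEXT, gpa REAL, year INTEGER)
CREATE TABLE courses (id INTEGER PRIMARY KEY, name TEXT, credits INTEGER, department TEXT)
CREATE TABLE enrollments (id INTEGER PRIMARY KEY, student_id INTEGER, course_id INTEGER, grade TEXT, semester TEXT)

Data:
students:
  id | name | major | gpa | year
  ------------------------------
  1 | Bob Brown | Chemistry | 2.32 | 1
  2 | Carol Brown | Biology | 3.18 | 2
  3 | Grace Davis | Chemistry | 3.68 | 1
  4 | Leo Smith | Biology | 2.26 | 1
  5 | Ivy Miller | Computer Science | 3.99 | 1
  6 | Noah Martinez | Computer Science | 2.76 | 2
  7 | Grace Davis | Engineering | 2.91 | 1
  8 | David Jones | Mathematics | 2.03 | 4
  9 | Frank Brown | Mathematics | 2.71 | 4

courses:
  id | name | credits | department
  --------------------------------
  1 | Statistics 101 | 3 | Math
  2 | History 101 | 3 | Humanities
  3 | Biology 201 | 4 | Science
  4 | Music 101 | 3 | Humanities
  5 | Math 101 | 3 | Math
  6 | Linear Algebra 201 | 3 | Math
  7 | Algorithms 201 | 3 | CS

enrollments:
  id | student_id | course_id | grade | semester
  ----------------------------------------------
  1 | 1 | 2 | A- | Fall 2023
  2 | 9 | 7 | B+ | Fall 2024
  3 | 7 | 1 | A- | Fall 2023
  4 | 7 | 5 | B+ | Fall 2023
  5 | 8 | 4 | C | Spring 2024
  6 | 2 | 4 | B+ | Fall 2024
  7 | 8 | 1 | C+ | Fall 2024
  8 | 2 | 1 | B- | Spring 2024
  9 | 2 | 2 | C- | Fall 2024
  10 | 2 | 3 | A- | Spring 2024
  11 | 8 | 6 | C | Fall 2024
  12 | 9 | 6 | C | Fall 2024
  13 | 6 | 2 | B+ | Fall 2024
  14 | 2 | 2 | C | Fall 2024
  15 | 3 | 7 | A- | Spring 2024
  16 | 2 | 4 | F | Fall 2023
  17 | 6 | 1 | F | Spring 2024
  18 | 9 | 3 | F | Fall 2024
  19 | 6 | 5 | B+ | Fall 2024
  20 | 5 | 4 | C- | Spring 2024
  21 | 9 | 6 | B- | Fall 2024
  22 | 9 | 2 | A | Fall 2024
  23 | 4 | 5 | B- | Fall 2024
SELECT MIN(credits) FROM courses

Execution result:
3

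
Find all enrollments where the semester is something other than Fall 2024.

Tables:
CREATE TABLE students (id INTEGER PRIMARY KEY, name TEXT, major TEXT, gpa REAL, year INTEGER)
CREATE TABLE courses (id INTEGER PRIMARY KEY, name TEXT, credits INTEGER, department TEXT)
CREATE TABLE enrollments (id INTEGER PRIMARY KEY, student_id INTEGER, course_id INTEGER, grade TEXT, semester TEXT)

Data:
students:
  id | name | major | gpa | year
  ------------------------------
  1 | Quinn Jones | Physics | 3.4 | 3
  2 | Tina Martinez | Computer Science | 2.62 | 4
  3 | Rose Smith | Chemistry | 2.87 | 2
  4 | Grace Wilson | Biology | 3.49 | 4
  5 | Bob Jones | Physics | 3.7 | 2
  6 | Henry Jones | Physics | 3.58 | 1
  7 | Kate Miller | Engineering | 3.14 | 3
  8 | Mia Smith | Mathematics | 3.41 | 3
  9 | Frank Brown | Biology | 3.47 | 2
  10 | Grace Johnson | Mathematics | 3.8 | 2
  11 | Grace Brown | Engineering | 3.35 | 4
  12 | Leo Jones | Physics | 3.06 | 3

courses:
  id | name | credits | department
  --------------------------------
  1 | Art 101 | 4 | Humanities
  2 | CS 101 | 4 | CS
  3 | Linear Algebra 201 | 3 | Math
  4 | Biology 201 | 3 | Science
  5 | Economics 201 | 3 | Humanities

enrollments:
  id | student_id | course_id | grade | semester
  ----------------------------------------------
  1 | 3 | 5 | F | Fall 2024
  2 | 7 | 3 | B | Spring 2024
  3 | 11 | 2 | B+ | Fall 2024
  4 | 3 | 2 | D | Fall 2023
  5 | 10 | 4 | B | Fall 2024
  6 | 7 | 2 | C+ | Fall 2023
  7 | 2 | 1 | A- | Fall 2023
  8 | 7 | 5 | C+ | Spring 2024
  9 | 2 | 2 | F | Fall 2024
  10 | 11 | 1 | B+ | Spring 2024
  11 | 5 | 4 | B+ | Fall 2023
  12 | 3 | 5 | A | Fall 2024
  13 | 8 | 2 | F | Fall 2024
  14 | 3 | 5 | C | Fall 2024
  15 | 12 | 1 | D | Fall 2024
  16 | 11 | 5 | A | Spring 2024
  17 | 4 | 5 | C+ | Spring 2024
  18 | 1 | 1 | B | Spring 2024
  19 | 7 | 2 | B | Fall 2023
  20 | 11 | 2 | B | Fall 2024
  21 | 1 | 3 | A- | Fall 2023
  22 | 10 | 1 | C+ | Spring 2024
SELECT id, semester FROM enrollments WHERE semester <> 'Fall 2024'

Execution result:
id | semester
2 | Spring 2024
4 | Fall 2023
6 | Fall 2023
7 | Fall 2023
8 | Spring 2024
10 | Spring 2024
11 | Fall 2023
16 | Spring 2024
17 | Spring 2024
18 | Spring 2024
19 | Fall 2023
21 | Fall 2023
22 | Spring 2024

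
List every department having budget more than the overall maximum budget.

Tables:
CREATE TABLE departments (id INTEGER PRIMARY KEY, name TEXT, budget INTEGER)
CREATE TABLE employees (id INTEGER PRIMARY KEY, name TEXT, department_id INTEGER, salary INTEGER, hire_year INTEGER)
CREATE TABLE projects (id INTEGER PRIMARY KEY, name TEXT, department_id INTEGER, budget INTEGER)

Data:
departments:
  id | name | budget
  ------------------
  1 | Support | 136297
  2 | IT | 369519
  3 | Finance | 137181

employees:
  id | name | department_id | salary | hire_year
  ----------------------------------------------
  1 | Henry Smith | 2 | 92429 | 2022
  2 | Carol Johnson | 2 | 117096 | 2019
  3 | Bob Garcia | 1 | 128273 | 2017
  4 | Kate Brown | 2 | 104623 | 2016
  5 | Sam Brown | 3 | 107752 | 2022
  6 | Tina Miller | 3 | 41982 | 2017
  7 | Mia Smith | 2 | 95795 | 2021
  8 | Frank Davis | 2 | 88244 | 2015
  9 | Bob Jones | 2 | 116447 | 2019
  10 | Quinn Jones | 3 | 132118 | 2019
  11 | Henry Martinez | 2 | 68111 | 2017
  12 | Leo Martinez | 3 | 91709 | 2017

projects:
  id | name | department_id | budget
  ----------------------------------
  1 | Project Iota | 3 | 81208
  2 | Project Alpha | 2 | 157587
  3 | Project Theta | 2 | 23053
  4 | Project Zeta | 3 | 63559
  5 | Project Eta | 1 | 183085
SELECT name, budget FROM departments WHERE budget > (SELECT MAX(budget) FROM departments)

Execution result:
(no rows)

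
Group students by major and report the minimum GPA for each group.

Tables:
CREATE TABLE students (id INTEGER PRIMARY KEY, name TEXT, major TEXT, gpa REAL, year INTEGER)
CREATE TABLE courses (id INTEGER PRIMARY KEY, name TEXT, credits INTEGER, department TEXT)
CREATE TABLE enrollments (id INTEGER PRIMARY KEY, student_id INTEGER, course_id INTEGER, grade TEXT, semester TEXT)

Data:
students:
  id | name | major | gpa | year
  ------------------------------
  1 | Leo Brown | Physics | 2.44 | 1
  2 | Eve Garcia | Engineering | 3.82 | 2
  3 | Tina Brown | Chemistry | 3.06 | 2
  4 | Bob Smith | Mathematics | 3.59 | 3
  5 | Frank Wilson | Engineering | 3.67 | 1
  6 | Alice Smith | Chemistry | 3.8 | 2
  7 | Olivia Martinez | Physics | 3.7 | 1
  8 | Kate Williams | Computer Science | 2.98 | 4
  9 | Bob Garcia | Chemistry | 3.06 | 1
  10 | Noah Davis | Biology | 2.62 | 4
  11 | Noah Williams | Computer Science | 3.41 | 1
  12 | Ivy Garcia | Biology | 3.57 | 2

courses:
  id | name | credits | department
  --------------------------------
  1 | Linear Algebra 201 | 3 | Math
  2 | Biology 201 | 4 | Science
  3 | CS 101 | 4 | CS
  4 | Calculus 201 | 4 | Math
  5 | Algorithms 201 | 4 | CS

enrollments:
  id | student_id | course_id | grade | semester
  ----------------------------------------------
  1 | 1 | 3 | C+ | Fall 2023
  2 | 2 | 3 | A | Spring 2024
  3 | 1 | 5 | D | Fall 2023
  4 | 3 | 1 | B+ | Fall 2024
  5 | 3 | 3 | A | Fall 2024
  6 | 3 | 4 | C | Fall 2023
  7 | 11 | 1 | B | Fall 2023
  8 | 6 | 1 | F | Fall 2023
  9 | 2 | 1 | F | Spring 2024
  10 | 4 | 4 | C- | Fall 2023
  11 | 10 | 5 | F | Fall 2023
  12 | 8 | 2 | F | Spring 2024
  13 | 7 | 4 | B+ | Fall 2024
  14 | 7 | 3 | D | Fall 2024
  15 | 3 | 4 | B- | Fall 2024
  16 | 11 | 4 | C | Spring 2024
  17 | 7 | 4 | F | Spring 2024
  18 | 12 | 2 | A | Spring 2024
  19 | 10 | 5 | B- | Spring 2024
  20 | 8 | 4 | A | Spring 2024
SELECT major, MIN(gpa) AS min_gpa FROM students GROUP BY major

Execution result:
major | min_gpa
Biology | 2.62
Chemistry | 3.06
Computer Science | 2.98
Engineering | 3.67
Mathematics | 3.59
Physics | 2.44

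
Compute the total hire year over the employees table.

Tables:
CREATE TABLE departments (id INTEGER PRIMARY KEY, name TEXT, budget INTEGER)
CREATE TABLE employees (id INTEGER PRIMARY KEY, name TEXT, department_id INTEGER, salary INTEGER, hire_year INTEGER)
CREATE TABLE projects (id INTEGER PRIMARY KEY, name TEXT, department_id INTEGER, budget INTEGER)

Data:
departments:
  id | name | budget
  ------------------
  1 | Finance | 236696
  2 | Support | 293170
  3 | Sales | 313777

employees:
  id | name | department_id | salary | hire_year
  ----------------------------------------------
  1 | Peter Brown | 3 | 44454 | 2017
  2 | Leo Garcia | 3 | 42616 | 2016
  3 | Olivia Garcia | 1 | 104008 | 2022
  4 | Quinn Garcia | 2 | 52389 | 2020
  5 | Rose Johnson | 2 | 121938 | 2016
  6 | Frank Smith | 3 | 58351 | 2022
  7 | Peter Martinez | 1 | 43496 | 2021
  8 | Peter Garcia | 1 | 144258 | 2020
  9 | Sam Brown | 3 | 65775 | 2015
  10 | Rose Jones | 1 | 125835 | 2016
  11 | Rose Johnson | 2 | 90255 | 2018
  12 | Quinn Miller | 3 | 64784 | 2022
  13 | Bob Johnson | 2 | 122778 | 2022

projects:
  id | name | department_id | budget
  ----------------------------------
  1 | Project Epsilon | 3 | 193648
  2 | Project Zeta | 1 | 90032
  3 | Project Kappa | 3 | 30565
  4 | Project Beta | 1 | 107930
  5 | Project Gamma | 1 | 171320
SELECT SUM(hire_year) FROM employees

Execution result:
26247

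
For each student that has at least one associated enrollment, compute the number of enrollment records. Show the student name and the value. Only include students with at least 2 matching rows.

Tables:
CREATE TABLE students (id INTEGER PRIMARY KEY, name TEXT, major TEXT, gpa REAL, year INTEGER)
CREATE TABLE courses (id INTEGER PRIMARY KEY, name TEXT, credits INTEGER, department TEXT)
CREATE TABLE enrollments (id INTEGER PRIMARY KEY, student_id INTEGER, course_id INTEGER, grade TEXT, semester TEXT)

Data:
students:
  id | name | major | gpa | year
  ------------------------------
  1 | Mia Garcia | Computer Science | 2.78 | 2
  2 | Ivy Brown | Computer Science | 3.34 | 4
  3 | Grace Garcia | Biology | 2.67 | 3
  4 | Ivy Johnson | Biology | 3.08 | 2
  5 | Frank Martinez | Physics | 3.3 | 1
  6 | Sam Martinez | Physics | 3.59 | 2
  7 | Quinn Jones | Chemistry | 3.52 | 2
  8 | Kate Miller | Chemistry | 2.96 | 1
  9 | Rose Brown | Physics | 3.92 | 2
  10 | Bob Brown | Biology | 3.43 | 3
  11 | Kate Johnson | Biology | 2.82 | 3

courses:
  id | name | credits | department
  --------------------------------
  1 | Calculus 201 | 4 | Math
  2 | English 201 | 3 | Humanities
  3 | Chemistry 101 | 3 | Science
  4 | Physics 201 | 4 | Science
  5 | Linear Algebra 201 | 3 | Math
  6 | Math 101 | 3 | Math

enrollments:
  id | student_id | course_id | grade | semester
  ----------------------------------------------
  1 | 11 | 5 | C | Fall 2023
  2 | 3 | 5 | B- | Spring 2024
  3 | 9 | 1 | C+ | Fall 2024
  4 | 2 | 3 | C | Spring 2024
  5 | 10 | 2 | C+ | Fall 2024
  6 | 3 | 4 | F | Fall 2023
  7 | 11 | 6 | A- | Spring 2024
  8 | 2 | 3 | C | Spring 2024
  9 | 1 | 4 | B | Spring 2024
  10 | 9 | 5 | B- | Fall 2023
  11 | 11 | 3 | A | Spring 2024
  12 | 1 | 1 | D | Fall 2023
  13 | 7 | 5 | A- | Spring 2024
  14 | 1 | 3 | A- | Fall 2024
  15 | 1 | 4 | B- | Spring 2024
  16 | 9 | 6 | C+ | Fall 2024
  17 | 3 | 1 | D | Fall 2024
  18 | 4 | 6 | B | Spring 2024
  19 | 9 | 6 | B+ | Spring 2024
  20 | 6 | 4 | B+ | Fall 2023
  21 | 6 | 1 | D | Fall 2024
SELECT p.name, COUNT(*) AS n FROM enrollments c JOIN students p ON c.student_id = p.id GROUP BY p.id, p.name HAVING COUNT(*) >= 2

Execution result:
name | n
Mia Garcia | 4
Ivy Brown | 2
Grace Garcia | 3
Sam Martinez | 2
Rose Brown | 4
Kate Johnson | 3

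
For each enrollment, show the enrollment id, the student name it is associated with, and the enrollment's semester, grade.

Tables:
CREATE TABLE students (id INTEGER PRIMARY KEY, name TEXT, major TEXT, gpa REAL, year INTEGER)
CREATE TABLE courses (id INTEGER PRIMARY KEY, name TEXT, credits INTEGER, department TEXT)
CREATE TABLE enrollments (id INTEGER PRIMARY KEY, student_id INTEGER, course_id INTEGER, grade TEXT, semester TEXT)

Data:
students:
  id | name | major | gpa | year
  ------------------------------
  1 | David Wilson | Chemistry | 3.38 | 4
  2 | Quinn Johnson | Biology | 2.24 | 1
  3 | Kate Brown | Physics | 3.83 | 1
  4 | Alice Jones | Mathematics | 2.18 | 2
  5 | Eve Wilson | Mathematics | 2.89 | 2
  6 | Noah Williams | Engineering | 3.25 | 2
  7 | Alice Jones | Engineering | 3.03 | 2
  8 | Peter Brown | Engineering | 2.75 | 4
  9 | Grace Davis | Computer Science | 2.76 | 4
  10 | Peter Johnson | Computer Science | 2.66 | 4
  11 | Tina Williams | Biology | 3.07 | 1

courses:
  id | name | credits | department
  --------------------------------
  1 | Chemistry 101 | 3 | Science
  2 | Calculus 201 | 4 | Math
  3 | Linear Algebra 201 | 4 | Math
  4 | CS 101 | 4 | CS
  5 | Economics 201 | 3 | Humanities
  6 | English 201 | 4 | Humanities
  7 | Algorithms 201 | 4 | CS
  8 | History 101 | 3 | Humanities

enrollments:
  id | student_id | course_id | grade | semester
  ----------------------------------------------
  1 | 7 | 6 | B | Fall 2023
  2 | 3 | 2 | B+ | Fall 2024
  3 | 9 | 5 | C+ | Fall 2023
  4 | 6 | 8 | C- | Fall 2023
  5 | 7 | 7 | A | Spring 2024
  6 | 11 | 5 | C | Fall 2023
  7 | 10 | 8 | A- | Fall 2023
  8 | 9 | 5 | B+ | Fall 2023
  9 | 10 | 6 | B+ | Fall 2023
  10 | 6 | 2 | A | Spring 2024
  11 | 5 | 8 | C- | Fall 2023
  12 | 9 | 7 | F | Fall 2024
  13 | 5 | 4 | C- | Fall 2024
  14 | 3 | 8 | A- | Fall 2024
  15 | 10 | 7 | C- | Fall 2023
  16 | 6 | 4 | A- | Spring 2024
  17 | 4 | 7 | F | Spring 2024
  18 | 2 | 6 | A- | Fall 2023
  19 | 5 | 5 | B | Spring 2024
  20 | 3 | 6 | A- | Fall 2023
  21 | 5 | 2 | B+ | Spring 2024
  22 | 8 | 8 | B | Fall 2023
SELECT c.id, p.name AS student, c.semester, c.grade FROM enrollments c JOIN students p ON c.student_id = p.id

Execution result:
id | student | semester | grade
1 | Alice Jones | Fall 2023 | B
2 | Kate Brown | Fall 2024 | B+
3 | Grace Davis | Fall 2023 | C+
4 | Noah Williams | Fall 2023 | C-
5 | Alice Jones | Spring 2024 | A
6 | Tina Williams | Fall 2023 | C
7 | Peter Johnson | Fall 2023 | A-
8 | Grace Davis | Fall 2023 | B+
9 | Peter Johnson | Fall 2023 | B+
10 | Noah Williams | Spring 2024 | A
11 | Eve Wilson | Fall 2023 | C-
12 | Grace Davis | Fall 2024 | F
13 | Eve Wilson | Fall 2024 | C-
14 | Kate Brown | Fall 2024 | A-
15 | Peter Johnson | Fall 2023 | C-
16 | Noah Williams | Spring 2024 | A-
17 | Alice Jones | Spring 2024 | F
18 | Quinn Johnson | Fall 2023 | A-
19 | Eve Wilson | Spring 2024 | B
20 | Kate Brown | Fall 2023 | A-
21 | Eve Wilson | Spring 2024 | B+
22 | Peter Brown | Fall 2023 | B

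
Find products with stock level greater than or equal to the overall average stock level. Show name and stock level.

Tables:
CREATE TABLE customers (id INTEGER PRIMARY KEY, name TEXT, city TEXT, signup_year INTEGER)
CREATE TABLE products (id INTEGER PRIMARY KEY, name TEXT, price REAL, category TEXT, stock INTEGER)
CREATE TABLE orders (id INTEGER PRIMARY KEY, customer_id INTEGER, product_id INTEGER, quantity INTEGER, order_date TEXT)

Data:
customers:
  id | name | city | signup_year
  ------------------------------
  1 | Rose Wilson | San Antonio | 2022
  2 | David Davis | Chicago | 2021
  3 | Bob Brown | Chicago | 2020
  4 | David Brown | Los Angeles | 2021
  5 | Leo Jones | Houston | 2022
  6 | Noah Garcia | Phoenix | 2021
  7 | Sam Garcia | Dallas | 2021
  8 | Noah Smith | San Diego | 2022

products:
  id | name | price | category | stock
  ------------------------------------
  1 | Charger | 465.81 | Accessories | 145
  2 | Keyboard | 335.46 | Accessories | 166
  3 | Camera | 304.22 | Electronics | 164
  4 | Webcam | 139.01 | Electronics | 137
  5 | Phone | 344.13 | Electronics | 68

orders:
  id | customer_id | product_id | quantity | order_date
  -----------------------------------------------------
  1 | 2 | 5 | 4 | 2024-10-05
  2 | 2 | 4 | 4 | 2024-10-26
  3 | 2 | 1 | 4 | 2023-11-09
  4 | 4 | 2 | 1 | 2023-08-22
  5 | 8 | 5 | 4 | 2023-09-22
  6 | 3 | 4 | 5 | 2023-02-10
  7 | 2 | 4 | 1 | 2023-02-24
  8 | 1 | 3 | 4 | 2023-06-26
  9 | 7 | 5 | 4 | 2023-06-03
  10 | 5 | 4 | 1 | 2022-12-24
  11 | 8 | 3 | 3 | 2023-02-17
SELECT name, stock FROM products WHERE stock >= (SELECT AVG(stock) FROM products)

Execution result:
name | stock
Charger | 145
Keyboard | 166
Camera | 164
Webcam | 137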